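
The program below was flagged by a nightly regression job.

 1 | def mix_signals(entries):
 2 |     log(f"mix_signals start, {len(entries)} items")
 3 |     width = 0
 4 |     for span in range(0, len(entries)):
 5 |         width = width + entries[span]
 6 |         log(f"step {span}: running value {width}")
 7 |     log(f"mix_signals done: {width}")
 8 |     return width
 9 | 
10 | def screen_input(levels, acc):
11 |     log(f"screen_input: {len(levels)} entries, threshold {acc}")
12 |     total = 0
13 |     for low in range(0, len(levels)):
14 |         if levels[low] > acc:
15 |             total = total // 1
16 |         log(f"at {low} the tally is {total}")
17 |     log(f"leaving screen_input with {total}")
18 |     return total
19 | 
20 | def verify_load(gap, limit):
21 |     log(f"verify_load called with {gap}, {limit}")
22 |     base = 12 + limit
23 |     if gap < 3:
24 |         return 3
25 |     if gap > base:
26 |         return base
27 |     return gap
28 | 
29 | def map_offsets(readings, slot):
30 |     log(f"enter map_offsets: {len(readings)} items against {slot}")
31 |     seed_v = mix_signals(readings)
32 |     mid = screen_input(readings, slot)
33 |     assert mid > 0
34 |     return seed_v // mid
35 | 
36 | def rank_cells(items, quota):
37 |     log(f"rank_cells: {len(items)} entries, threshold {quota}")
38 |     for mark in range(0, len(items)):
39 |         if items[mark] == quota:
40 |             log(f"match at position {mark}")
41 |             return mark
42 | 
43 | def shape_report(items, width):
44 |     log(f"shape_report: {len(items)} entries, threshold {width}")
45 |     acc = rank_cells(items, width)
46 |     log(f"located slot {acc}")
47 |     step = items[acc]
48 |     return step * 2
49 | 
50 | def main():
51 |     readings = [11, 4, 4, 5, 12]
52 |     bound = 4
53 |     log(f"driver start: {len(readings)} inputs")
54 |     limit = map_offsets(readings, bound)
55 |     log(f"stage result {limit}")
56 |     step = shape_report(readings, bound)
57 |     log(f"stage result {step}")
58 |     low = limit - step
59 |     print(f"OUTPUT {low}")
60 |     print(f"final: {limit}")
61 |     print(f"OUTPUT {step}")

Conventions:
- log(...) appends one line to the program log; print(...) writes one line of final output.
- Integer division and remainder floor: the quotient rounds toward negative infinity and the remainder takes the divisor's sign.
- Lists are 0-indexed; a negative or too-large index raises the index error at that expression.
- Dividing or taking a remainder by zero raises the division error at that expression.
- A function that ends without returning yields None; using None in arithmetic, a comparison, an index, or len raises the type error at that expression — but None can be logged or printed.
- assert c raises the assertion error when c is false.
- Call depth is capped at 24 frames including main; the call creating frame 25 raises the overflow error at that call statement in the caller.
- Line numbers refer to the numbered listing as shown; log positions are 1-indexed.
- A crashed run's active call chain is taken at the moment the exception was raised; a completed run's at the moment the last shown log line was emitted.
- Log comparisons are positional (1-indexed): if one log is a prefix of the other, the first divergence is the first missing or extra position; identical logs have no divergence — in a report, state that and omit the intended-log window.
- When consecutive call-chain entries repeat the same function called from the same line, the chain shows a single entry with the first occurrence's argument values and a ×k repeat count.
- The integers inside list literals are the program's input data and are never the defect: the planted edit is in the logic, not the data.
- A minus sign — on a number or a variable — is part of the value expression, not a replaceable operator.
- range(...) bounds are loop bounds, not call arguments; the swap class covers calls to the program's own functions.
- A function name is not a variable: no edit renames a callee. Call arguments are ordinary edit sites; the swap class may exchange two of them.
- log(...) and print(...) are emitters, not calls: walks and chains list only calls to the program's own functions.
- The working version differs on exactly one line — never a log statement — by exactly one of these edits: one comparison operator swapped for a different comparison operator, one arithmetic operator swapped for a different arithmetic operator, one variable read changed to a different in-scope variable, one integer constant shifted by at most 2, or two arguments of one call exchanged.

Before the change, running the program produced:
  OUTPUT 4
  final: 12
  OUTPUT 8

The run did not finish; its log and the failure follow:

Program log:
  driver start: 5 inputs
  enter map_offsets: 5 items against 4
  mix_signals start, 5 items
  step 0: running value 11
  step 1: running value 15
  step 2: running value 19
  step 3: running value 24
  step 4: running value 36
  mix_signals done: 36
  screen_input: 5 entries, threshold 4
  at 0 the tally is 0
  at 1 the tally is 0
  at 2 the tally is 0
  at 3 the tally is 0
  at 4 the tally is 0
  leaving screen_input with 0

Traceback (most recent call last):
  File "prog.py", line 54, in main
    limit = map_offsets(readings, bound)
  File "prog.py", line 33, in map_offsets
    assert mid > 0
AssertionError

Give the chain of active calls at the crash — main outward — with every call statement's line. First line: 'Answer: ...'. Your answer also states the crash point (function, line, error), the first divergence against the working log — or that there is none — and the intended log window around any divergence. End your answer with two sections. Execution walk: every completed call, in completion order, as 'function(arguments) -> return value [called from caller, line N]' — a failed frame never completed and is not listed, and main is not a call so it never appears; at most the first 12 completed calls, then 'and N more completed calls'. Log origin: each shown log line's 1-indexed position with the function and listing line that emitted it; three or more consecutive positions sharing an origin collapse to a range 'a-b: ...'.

Answer: main -> map_offsets (called at line 54).
Key observation: The earliest visible damage is log position 11 — 'at 0 the tally is 0' rather than the intended 'at 0 the tally is 1'.
Crash: map_offsets, line 33, AssertionError.
First divergence: position 11; shown 'at 0 the tally is 0' vs intended 'at 0 the tally is 1'.
Intended log window:
  9: mix_signals done: 36
  10: screen_input: 5 entries, threshold 4
  11: at 0 the tally is 1
  12: at 1 the tally is 1
Execution walk:
  mix_signals([11, 4, 4, 5, 12]) -> 36  [called from map_offsets, line 31]
  screen_input([11, 4, 4, 5, 12], 4) -> 0  [called from map_offsets, line 32]
Log origin:
  1 — main, line 53
  2 — map_offsets, line 30
  3 — mix_signals, line 2
  4-8 — mix_signals, line 6
  9 — mix_signals, line 7
  10 — screen_input, line 11
  11-15 — screen_input, line 16
  16 — screen_input, line 17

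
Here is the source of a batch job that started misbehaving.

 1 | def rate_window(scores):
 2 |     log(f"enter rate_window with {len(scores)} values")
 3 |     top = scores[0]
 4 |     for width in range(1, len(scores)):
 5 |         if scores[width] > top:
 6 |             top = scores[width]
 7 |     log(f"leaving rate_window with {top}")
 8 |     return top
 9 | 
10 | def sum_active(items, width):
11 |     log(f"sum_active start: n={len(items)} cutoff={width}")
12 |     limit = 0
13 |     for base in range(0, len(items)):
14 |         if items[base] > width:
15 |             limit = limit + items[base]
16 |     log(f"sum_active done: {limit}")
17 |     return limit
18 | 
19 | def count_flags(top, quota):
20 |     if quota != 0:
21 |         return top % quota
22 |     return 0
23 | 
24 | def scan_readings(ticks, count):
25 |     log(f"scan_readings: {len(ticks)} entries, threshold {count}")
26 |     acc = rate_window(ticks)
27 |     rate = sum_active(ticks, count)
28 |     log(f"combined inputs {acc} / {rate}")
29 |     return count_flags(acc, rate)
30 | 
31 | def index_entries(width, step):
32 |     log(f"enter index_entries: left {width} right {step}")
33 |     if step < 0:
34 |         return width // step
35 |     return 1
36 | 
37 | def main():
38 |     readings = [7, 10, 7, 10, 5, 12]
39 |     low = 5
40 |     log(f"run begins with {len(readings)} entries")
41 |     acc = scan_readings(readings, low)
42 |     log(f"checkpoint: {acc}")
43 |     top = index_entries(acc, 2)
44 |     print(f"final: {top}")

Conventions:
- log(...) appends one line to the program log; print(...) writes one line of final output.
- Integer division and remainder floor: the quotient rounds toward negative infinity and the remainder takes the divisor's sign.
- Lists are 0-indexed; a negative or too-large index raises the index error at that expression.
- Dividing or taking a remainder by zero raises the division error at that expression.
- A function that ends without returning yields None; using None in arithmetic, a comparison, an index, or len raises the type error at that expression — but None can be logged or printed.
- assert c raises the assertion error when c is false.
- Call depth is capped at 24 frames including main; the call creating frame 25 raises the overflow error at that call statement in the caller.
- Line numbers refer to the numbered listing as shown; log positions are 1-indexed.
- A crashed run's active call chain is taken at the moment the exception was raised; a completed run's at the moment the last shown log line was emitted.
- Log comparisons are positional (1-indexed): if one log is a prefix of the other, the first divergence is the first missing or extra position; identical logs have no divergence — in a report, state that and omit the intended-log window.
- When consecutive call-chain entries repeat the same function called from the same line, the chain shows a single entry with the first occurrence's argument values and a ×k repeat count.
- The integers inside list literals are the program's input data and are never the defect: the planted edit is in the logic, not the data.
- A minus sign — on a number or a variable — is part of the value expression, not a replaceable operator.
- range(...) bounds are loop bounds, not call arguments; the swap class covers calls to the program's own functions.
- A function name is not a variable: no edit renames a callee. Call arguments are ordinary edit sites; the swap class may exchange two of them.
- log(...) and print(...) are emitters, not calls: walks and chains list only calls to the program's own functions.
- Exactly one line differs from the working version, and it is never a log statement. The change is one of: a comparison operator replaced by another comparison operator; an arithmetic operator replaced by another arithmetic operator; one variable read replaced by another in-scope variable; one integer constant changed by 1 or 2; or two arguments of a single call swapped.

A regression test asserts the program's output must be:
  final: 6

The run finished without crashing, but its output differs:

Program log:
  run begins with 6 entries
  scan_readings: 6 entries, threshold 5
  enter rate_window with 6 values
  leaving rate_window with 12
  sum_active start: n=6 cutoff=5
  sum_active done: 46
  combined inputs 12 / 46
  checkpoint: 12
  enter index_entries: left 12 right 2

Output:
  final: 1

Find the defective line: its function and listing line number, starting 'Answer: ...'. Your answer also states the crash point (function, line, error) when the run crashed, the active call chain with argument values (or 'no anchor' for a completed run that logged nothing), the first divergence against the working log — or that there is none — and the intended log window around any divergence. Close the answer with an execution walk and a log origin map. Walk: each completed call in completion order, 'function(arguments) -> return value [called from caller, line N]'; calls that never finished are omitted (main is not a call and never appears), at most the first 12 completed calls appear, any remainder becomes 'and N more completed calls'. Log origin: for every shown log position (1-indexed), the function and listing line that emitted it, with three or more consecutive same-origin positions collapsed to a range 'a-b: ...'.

Answer: the defect is in index_entries at line 33.
The tell: The two runs log identically and part ways only at the printed values.
Call chain: main -> index_entries(12, 2) (called at line 43).
First divergence: there is none — every log position agrees.
Execution walk:
  rate_window([7, 10, 7, 10, 5, 12]) -> 12  [called from scan_readings, line 26]
  sum_active([7, 10, 7, 10, 5, 12], 5) -> 46  [called from scan_readings, line 27]
  count_flags(12, 46) -> 12  [called from scan_readings, line 29]
  scan_readings([7, 10, 7, 10, 5, 12], 5) -> 12  [called from main, line 41]
  index_entries(12, 2) -> 1  [called from main, line 43]
Log line origins:
  1: logged in main at line 40
  2: logged in scan_readings at line 25
  3: logged in rate_window at line 2
  4: logged in rate_window at line 7
  5: logged in sum_active at line 11
  6: logged in sum_active at line 16
  7: logged in scan_readings at line 28
  8: logged in main at line 42
  9: logged in index_entries at line 32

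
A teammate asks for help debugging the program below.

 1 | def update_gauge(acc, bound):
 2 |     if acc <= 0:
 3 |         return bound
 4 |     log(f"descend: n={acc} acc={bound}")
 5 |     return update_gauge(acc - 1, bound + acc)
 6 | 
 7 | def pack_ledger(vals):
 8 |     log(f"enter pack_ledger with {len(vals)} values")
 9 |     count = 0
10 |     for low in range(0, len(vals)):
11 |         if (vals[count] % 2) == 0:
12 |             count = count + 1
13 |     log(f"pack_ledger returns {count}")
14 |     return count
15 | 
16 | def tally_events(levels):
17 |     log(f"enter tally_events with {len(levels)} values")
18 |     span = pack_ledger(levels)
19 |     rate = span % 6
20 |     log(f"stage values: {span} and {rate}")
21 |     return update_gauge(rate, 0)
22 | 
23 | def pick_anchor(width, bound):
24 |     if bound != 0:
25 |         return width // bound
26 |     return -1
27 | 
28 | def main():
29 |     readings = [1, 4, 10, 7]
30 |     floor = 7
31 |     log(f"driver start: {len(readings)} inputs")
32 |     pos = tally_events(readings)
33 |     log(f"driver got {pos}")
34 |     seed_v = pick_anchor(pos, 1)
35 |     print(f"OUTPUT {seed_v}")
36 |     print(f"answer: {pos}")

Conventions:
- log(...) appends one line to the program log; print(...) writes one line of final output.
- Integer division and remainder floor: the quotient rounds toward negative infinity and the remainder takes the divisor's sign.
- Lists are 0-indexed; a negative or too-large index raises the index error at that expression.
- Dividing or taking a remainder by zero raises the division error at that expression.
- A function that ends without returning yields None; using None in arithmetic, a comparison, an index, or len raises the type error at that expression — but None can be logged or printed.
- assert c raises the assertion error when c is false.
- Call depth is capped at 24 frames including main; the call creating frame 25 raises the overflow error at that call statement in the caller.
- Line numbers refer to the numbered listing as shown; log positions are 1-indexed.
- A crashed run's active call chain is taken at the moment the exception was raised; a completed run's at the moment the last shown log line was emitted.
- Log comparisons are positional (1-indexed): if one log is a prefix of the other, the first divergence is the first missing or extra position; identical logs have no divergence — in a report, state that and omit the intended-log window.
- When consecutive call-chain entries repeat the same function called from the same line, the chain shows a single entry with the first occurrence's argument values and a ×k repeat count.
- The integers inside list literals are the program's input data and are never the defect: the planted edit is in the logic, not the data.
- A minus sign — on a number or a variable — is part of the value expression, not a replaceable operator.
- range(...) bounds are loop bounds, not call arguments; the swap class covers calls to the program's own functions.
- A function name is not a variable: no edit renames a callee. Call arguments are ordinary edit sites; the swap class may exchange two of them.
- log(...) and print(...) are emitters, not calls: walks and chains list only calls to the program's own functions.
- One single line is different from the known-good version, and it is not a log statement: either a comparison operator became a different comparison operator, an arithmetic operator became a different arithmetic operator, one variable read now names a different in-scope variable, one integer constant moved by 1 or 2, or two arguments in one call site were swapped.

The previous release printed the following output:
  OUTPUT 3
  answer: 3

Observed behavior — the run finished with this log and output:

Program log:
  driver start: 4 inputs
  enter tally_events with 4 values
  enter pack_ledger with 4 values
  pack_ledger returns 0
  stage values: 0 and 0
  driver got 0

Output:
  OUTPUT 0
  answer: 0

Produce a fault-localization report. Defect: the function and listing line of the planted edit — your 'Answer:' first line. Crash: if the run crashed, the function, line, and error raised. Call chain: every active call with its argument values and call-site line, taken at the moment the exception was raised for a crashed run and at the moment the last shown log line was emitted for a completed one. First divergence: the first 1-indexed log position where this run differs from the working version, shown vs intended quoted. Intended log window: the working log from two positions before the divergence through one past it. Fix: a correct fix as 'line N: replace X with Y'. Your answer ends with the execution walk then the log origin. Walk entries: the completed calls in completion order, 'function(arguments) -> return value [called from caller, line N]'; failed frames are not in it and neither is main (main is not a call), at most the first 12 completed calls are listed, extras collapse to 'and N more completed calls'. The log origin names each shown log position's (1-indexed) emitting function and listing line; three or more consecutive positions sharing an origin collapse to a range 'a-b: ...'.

Answer: the defect is in pack_ledger at line 11.
Key observation: The earliest visible damage is log position 4 — 'pack_ledger returns 0' rather than the intended 'pack_ledger returns 2'.
Call chain: main.
First divergence: position 4; shown 'pack_ledger returns 0' vs intended 'pack_ledger returns 2'.
Intended log window:
  2: enter tally_events with 4 values
  3: enter pack_ledger with 4 values
  4: pack_ledger returns 2
  5: stage values: 2 and 2
Execution walk:
  pack_ledger([1, 4, 10, 7]) -> 0  [called from tally_events, line 18]
  update_gauge(0, 0) -> 0  [called from tally_events, line 21]
  tally_events([1, 4, 10, 7]) -> 0  [called from main, line 32]
  pick_anchor(0, 1) -> 0  [called from main, line 34]
Origin of each log line:
  1: logged in main at line 31
  2: logged in tally_events at line 17
  3: logged in pack_ledger at line 8
  4: logged in pack_ledger at line 13
  5: logged in tally_events at line 20
  6: logged in main at line 33
A correct fix: line 11: replace `count` with `low`.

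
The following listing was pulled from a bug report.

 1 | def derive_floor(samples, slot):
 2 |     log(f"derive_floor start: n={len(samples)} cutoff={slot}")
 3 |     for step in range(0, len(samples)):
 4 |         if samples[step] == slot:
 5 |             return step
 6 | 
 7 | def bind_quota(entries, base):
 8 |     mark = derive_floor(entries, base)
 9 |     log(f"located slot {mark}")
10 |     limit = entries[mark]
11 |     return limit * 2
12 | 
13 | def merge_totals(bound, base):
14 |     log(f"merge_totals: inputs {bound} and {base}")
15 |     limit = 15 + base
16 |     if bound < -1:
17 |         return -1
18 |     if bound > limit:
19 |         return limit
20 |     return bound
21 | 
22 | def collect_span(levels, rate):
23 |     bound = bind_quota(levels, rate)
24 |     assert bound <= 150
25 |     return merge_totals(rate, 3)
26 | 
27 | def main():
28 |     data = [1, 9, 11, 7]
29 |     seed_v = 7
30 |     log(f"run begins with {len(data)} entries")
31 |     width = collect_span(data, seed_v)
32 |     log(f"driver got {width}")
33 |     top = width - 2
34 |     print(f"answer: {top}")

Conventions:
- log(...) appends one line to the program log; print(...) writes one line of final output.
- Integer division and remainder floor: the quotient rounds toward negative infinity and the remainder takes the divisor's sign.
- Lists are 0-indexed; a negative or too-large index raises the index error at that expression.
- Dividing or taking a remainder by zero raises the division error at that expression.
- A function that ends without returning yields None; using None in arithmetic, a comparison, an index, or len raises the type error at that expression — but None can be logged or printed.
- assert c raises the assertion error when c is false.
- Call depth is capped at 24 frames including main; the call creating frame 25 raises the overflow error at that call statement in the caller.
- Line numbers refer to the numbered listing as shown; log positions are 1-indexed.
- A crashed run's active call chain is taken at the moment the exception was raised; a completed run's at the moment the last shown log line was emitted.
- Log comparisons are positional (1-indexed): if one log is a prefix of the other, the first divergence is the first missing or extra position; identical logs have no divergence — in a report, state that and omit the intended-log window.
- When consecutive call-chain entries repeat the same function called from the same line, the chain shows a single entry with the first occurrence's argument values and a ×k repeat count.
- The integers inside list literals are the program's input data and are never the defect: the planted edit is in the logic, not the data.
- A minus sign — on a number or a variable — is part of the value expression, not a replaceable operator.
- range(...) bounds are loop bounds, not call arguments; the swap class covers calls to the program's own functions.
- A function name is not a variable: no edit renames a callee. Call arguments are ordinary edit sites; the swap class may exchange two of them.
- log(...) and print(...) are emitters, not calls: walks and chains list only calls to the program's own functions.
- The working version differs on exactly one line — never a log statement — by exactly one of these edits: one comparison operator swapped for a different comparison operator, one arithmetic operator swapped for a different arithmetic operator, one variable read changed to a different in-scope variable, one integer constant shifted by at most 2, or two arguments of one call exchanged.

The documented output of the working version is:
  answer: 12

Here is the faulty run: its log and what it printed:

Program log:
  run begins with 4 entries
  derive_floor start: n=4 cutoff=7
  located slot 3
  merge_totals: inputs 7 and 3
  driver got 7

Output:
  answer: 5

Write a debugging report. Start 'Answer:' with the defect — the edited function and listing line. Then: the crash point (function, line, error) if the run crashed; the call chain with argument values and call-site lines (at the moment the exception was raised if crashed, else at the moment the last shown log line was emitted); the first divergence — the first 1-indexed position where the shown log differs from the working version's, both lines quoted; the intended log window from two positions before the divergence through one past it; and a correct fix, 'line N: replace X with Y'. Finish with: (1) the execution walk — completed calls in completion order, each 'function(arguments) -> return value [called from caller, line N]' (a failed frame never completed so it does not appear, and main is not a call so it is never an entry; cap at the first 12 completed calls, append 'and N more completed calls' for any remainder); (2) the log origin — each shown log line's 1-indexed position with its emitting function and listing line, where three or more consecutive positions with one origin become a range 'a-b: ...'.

Answer: the defect is in collect_span at line 25.
Key observation: The earliest visible damage is log position 4 — 'merge_totals: inputs 7 and 3' rather than the intended 'merge_totals: inputs 14 and 3'.
Call chain: main.
First divergence: position 4 — the shown line 'merge_totals: inputs 7 and 3' should read 'merge_totals: inputs 14 and 3'.
Intended log window:
  2: derive_floor start: n=4 cutoff=7
  3: located slot 3
  4: merge_totals: inputs 14 and 3
  5: driver got 14
Execution walk:
  derive_floor([1, 9, 11, 7], 7) -> 3  [called from bind_quota, line 8]
  bind_quota([1, 9, 11, 7], 7) -> 14  [called from collect_span, line 23]
  merge_totals(7, 3) -> 7  [called from collect_span, line 25]
  collect_span([1, 9, 11, 7], 7) -> 7  [called from main, line 31]
Log line origins:
  1: emitted by main (line 30)
  2: emitted by derive_floor (line 2)
  3: emitted by bind_quota (line 9)
  4: emitted by merge_totals (line 14)
  5: emitted by main (line 32)
A correct fix: line 25: replace `rate` with `bound`.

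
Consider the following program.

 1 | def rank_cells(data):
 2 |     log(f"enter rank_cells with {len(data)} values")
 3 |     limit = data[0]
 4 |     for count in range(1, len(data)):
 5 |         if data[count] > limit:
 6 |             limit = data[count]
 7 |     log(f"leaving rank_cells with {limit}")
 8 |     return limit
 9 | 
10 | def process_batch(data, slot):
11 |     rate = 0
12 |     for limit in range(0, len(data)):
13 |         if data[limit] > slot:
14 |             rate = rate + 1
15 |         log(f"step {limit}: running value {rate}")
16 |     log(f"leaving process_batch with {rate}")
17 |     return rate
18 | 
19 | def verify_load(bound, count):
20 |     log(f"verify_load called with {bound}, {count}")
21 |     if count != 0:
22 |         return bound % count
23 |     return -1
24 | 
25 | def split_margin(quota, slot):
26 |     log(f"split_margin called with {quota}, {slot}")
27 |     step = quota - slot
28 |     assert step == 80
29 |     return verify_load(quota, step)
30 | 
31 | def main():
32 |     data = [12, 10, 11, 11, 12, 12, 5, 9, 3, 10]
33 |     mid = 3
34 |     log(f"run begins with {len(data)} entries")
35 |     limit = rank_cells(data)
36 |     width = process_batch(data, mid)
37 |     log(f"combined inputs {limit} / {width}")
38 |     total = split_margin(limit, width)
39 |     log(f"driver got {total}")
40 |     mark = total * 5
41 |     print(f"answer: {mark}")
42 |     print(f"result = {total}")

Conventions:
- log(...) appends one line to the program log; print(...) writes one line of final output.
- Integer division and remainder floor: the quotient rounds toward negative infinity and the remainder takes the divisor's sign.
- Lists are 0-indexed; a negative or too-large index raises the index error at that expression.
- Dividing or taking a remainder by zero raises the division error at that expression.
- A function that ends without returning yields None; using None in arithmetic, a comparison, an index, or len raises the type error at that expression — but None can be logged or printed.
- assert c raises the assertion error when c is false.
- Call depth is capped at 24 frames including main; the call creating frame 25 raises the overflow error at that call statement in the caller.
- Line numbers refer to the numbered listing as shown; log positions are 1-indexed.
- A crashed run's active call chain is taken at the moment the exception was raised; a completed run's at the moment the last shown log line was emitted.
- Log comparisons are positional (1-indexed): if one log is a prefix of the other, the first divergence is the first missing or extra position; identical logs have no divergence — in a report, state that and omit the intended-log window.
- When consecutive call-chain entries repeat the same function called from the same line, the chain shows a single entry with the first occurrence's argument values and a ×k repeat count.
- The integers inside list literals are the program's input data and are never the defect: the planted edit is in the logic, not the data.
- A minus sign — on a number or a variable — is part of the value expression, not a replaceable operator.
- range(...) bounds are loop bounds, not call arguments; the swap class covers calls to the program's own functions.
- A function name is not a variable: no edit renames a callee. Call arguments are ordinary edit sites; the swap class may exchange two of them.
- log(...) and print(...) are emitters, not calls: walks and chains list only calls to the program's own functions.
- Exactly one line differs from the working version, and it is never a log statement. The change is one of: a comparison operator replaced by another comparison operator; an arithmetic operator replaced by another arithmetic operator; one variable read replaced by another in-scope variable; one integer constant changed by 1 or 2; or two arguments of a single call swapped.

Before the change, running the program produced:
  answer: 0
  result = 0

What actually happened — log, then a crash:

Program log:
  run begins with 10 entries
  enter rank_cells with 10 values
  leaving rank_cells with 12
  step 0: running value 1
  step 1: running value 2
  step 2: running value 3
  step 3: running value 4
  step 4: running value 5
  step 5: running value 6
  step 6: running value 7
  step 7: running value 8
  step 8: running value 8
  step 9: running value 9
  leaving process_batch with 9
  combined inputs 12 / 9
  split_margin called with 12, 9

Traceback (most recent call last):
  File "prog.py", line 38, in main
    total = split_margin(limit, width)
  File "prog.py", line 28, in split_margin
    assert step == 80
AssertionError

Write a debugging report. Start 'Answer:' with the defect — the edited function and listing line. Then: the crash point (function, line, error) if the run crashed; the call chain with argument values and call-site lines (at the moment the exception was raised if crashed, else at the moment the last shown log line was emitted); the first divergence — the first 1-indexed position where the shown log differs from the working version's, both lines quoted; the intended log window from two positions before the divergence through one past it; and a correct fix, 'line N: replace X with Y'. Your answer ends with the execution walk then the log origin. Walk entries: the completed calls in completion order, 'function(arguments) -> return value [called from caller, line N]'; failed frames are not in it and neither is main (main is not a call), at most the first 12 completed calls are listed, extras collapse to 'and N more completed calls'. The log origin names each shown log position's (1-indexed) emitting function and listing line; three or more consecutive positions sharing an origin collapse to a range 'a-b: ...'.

Answer: the defect is in split_margin at line 28.
Core observation: The log ends early — 16 lines, where the working version next logs 'verify_load called with 12, 3'.
Crash: split_margin, line 28, AssertionError.
Call chain: main -> split_margin(12, 9) (called at line 38).
First divergence: position 17; the shown log stops at 16 lines while the working version next logs 'verify_load called with 12, 3'.
Intended log window:
  15: combined inputs 12 / 9
  16: split_margin called with 12, 9
  17: verify_load called with 12, 3
  18: driver got 0
Execution walk:
  rank_cells([12, 10, 11, 11, 12, 12, 5, 9, 3, 10]) -> 12  [called from main, line 35]
  process_batch([12, 10, 11, 11, 12, 12, 5, 9, 3, 10], 3) -> 9  [called from main, line 36]
Log line origins:
  1: from main, line 34
  2: from rank_cells, line 2
  3: from rank_cells, line 7
  4-13: from process_batch, line 15
  14: from process_batch, line 16
  15: from main, line 37
  16: from split_margin, line 26
A correct fix: line 28: replace `==` with `<=`.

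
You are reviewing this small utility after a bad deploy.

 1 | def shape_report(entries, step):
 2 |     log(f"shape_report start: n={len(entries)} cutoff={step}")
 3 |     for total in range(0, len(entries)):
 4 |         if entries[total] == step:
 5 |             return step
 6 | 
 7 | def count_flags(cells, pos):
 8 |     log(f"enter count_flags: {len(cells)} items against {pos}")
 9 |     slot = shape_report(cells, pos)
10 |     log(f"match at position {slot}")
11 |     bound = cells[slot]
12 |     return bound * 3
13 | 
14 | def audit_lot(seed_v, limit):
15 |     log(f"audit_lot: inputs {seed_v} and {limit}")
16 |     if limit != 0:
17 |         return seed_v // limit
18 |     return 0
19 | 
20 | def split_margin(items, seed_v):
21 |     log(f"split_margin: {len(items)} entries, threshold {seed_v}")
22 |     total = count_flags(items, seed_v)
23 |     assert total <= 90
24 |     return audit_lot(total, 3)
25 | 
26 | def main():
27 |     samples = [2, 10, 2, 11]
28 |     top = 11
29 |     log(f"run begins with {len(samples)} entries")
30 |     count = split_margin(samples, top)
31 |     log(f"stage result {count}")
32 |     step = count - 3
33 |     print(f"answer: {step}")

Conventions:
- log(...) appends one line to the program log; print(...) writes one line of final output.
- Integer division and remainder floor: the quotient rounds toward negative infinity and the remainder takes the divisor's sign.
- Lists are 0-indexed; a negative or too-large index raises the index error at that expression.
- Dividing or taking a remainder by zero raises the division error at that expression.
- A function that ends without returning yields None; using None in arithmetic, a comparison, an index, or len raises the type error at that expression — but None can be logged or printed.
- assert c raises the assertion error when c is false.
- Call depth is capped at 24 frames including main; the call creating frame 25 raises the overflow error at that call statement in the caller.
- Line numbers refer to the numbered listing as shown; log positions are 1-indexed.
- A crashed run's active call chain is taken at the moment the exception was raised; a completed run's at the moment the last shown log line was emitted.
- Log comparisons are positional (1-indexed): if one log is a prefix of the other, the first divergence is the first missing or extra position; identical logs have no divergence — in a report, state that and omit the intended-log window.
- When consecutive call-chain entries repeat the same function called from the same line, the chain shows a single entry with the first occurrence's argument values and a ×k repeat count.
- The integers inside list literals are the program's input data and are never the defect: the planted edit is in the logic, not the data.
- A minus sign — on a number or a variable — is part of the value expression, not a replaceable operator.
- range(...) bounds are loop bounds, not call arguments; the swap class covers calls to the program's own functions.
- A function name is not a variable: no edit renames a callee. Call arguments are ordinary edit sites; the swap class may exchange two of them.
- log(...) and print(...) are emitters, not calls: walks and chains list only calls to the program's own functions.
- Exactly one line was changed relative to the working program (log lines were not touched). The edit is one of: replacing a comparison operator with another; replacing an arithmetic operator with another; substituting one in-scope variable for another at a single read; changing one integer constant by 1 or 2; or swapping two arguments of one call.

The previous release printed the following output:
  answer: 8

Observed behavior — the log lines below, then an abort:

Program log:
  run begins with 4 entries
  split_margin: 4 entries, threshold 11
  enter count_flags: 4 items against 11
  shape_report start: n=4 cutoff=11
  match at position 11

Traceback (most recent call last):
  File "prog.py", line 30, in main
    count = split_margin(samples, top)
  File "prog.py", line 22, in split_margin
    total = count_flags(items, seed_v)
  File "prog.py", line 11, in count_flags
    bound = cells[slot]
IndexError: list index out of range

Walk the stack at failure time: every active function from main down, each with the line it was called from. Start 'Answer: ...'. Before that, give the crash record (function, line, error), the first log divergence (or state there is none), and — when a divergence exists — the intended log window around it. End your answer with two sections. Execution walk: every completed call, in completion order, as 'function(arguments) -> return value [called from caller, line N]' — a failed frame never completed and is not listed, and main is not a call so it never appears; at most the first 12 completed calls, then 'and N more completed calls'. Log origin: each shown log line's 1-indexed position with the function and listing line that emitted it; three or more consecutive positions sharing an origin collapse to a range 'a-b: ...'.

Answer: main -> split_margin (called at line 30) -> count_flags (called at line 22).
Core observation: Position 5 is the first bad log line: 'match at position 11' should read 'match at position 3'.
Crash: count_flags, line 11, IndexError.
First divergence: at position 5 the run shows 'match at position 11' where the working version logs 'match at position 3'.
Intended log window:
  3: enter count_flags: 4 items against 11
  4: shape_report start: n=4 cutoff=11
  5: match at position 3
  6: audit_lot: inputs 33 and 3
Execution walk:
  shape_report([2, 10, 2, 11], 11) -> 11  [called from count_flags, line 9]
Origin of each log line:
  1: logged in main at line 29
  2: logged in split_margin at line 21
  3: logged in count_flags at line 8
  4: logged in shape_report at line 2
  5: logged in count_flags at line 10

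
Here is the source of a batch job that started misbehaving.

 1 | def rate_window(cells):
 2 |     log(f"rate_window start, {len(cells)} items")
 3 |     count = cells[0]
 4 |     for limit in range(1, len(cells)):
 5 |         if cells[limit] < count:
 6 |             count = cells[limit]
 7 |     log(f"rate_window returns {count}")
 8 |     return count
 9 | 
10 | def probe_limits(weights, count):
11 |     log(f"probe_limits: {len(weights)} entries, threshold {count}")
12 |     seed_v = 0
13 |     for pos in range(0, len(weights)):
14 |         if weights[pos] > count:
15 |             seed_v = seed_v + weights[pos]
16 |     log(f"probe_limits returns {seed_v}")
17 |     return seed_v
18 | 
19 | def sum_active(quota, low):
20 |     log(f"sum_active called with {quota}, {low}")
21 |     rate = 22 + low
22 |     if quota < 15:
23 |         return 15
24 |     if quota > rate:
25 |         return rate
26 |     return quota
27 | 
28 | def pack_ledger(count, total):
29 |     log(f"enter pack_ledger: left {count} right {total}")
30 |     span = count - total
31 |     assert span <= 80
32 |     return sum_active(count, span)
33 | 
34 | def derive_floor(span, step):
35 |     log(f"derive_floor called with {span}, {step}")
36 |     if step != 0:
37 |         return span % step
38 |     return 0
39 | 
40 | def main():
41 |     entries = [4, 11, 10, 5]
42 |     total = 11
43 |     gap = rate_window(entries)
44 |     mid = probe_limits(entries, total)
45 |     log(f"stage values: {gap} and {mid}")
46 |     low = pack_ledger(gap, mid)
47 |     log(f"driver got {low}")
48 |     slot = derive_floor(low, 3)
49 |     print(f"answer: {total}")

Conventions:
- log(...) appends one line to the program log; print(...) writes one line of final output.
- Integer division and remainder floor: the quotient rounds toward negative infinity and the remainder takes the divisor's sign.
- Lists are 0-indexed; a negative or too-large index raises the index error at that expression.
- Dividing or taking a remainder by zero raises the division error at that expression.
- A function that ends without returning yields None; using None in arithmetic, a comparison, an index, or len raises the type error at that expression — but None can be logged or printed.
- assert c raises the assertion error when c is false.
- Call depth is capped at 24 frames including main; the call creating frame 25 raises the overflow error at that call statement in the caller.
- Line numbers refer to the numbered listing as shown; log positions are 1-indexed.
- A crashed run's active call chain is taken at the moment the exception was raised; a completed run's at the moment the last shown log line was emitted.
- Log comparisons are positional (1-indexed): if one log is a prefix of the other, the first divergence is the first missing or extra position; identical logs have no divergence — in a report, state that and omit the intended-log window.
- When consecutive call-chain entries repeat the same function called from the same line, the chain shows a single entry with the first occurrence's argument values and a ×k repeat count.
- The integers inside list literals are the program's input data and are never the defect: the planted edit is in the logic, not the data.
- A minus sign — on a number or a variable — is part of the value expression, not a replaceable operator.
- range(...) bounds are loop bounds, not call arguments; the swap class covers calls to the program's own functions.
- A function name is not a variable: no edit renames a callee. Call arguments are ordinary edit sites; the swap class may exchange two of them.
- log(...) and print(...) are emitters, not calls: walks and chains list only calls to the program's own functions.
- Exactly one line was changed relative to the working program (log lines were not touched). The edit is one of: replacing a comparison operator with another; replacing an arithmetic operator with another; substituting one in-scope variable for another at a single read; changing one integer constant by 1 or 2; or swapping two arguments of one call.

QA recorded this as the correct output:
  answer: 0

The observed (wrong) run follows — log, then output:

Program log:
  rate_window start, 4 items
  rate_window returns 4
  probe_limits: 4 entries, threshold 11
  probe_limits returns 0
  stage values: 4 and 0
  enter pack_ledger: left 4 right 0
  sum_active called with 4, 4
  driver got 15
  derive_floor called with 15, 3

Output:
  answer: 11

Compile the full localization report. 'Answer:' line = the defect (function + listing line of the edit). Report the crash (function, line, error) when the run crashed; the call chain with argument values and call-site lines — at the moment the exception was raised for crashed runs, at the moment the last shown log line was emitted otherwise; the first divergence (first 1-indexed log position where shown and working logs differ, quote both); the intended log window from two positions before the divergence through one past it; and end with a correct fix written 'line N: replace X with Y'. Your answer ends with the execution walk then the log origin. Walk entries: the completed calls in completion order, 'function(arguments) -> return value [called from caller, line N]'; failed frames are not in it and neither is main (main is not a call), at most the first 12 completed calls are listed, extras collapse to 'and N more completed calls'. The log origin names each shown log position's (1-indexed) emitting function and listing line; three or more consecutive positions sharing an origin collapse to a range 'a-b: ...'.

Answer: the defect is in main at line 49.
Key observation: Every logged value matches the working version; the printed result is what differs.
Call chain: main -> derive_floor(15, 3) (called at line 48).
First divergence: none — the logs agree in full.
Execution walk:
  rate_window([4, 11, 10, 5]) -> 4  [called from main, line 43]
  probe_limits([4, 11, 10, 5], 11) -> 0  [called from main, line 44]
  sum_active(4, 4) -> 15  [called from pack_ledger, line 32]
  pack_ledger(4, 0) -> 15  [called from main, line 46]
  derive_floor(15, 3) -> 0  [called from main, line 48]
Origin of each log line:
  1: from rate_window, line 2
  2: from rate_window, line 7
  3: from probe_limits, line 11
  4: from probe_limits, line 16
  5: from main, line 45
  6: from pack_ledger, line 29
  7: from sum_active, line 20
  8: from main, line 47
  9: from derive_floor, line 35
A correct fix: line 49: replace `total` with `slot`.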